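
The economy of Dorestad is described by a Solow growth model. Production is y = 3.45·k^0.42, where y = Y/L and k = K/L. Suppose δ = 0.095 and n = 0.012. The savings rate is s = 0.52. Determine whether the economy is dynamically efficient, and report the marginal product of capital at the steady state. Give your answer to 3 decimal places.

dynamically inefficient; MPK ≈ 0.086

Capital per worker breaks even when investment replaces (n + δ)·k; here n + δ = 0.107.
Steady-state k*: s·A·k^0.42 = 0.107·k gives k* = (0.52·3.45/0.107)^(1/0.58) ≈ 129.1520.
MPK = 0.42·3.45·129.1520^(-0.58) ≈ 0.0864.
MPK < n+δ = 0.107, so the economy is dynamically inefficient (over-saving).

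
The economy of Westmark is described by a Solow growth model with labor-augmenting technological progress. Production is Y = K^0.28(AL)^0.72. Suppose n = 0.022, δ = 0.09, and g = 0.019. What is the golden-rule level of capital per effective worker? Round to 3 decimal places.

n + g + δ = 0.022 + 0.019 + 0.09 = 0.131.
At the golden rule the marginal product of capital equals n+g+δ: 0.28·k^(0.28−1) = 0.131. Solving, k_gold = (0.28/0.131)^(1/0.72) ≈ 2.8719.

k_gold ≈ 2.872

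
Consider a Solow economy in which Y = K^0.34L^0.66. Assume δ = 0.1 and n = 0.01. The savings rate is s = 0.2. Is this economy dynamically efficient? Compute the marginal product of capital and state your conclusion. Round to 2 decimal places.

Capital per worker breaks even when investment replaces (n + δ)·k; here n + δ = 0.11.
Steady-state k*: s·k^0.34 = 0.11·k gives k* = (0.2/0.11)^(1/0.66) ≈ 2.4739.
MPK = 0.34·2.4739^(-0.66) ≈ 0.1870.
MPK > n+δ = 0.11, so the economy is dynamically efficient (under-saving).

dynamically efficient; MPK ≈ 0.19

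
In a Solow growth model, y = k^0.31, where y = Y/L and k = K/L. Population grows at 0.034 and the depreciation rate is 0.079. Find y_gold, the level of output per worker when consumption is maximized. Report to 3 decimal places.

y_gold ≈ 1.574

Capital per worker breaks even when investment replaces (n + δ)·k; here n + δ = 0.113.
Golden rule sets MPK = n+δ: 0.31·k^(0.31−1) = 0.113, so k_gold = (0.31/0.113)^(1/0.69) ≈ 4.3171.
Output: y_gold = k_gold^0.31 = 4.3171^0.31 ≈ 1.5737.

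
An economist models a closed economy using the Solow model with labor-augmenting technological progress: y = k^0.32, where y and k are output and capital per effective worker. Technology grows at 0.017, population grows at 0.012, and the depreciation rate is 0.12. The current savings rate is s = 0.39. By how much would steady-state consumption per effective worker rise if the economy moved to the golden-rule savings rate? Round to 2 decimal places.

Δc ≈ 0.02

Break-even investment rate: n + g + δ = 0.012 + 0.017 + 0.12 = 0.149.
Current steady state (s = 0.39): k* = (0.39/0.149)^(1/0.68) ≈ 4.1165, y* = 4.1165^0.32 ≈ 1.5727, c* = (1−0.39)·1.5727 ≈ 0.9594.
Maximizing c = f(k) − (n+g+δ)·k gives f'(k) = n+g+δ, i.e. 0.32·k^(0.32−1) = 0.149, so k_gold = (0.32/0.149)^(1/0.68) ≈ 3.0774.
y_gold = 3.0774^0.32 ≈ 1.4329, c_gold = y_gold − 0.149·k_gold ≈ 0.9744.
Gain: Δc = 0.9744 − 0.9594 ≈ 0.0150.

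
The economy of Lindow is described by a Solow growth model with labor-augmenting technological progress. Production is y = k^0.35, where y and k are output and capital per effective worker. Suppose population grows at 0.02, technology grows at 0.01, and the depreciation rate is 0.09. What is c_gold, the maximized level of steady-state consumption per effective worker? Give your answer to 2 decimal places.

c_gold ≈ 1.16

n + g + δ = 0.02 + 0.01 + 0.09 = 0.12.
Maximizing c = f(k) − (n+g+δ)·k gives f'(k) = n+g+δ, i.e. 0.35·k^(0.35−1) = 0.12, so k_gold = (0.35/0.12)^(1/0.65) ≈ 5.1905.
y_gold = 5.1905^0.35 ≈ 1.7796.
c_gold = y_gold − (n+g+δ)·k_gold = 1.7796 − 0.12·5.1905 ≈ 1.1567.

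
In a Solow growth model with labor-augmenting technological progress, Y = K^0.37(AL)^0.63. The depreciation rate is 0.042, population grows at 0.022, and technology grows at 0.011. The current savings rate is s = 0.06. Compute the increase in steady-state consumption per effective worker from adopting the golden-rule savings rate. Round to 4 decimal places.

Break-even investment rate: n + g + δ = 0.022 + 0.011 + 0.042 = 0.075.
Current steady state (s = 0.06): k* = (0.06/0.075)^(1/0.63) ≈ 0.7017, y* = 0.7017^0.37 ≈ 0.8772, c* = (1−0.06)·0.8772 ≈ 0.8245.
Setting f'(k) = n+g+δ gives 0.37·k^(0.37−1) = 0.075, hence k_gold = (0.37/0.075)^(1/0.63) ≈ 12.5957.
y_gold = 12.5957^0.37 ≈ 2.5532, c_gold = y_gold − 0.075·k_gold ≈ 1.6085.
Gain: Δc = 1.6085 − 0.8245 ≈ 0.7840.

Δc ≈ 0.7840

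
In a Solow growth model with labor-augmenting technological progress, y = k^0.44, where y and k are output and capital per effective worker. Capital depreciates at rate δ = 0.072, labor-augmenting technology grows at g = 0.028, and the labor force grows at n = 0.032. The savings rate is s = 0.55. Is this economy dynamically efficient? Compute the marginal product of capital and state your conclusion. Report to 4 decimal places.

Break-even investment rate: n + g + δ = 0.032 + 0.028 + 0.072 = 0.132.
Steady-state k*: s·k^0.44 = 0.132·k gives k* = (0.55/0.132)^(1/0.56) ≈ 12.7869.
MPK = 0.44·12.7869^(-0.56) ≈ 0.1056.
MPK < n+g+δ = 0.132, so the economy is dynamically inefficient (over-saving).

dynamically inefficient; MPK ≈ 0.1056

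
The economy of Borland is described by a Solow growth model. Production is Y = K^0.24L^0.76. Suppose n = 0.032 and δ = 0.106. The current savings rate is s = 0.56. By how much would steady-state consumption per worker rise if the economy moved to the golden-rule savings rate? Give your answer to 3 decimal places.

Δc ≈ 0.220

n + δ = 0.032 + 0.106 = 0.138.
Current steady state (s = 0.56): k* = (0.56/0.138)^(1/0.76) ≈ 6.3155, y* = 6.3155^0.24 ≈ 1.5563, c* = (1−0.56)·1.5563 ≈ 0.6848.
Maximizing c = f(k) − (n+δ)·k gives f'(k) = n+δ, i.e. 0.24·k^(0.24−1) = 0.138, so k_gold = (0.24/0.138)^(1/0.76) ≈ 2.0712.
y_gold = 2.0712^0.24 ≈ 1.1910, c_gold = y_gold − 0.138·k_gold ≈ 0.9051.
Gain: Δc = 0.9051 − 0.6848 ≈ 0.2203.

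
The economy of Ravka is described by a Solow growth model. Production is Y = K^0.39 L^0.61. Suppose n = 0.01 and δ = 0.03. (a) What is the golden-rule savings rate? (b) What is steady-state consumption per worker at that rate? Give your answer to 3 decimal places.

Break-even investment rate: n + δ = 0.01 + 0.03 = 0.04.
For Cobb-Douglas, s_gold equals capital's share: s_gold = 0.39.
Maximizing c = f(k) − (n+δ)·k gives f'(k) = n+δ, i.e. 0.39·k^(0.39−1) = 0.04, so k_gold = (0.39/0.04)^(1/0.61) ≈ 41.8137.
y_gold = 41.8137^0.39 ≈ 4.2886; c_gold = (1−0.39)·y_gold ≈ 2.6160.

(a) s_gold = 0.390; (b) c_gold ≈ 2.616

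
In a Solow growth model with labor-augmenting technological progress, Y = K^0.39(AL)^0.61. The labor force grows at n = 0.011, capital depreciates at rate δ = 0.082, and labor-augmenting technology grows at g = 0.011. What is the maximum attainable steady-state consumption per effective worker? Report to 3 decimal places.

The effective depreciation rate is n + g + δ = 0.011 + 0.011 + 0.082 = 0.104.
Golden rule sets MPK = n+g+δ: 0.39·k^(0.39−1) = 0.104, so k_gold = (0.39/0.104)^(1/0.61) ≈ 8.7304.
y_gold = 8.7304^0.39 ≈ 2.3281.
c_gold = y_gold − (n+g+δ)·k_gold = 2.3281 − 0.104·8.7304 ≈ 1.4201.

c_gold ≈ 1.420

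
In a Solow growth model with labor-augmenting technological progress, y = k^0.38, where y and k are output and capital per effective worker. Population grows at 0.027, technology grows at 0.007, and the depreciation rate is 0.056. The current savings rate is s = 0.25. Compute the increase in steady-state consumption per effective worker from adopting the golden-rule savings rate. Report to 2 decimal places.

Break-even investment rate: n + g + δ = 0.027 + 0.007 + 0.056 = 0.09.
Current steady state (s = 0.25): k* = (0.25/0.09)^(1/0.62) ≈ 5.1957, y* = 5.1957^0.38 ≈ 1.8704, c* = (1−0.25)·1.8704 ≈ 1.4028.
Maximizing c = f(k) − (n+g+δ)·k gives f'(k) = n+g+δ, i.e. 0.38·k^(0.38−1) = 0.09, so k_gold = (0.38/0.09)^(1/0.62) ≈ 10.2079.
y_gold = 10.2079^0.38 ≈ 2.4177, c_gold = y_gold − 0.09·k_gold ≈ 1.4990.
Gain: Δc = 1.4990 − 1.4028 ≈ 0.0961.

Δc ≈ 0.10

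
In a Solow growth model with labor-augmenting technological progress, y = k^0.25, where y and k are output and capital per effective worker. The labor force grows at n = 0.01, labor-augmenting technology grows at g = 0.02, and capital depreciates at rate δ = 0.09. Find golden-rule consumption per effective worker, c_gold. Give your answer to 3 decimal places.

n + g + δ = 0.01 + 0.02 + 0.09 = 0.12.
At the golden rule the marginal product of capital equals n+g+δ: 0.25·k^(0.25−1) = 0.12. Solving, k_gold = (0.25/0.12)^(1/0.75) ≈ 2.6608.
y_gold = 2.6608^0.25 ≈ 1.2772.
c_gold = y_gold − (n+g+δ)·k_gold = 1.2772 − 0.12·2.6608 ≈ 0.9579.

c_gold ≈ 0.958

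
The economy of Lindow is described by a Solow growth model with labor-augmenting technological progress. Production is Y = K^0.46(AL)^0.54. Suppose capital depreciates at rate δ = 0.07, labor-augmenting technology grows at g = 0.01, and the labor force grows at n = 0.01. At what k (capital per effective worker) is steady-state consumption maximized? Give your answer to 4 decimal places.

k_gold ≈ 20.5147

Break-even investment rate: n + g + δ = 0.01 + 0.01 + 0.07 = 0.09.
Golden rule sets MPK = n+g+δ: 0.46·k^(0.46−1) = 0.09, so k_gold = (0.46/0.09)^(1/0.54) ≈ 20.5147.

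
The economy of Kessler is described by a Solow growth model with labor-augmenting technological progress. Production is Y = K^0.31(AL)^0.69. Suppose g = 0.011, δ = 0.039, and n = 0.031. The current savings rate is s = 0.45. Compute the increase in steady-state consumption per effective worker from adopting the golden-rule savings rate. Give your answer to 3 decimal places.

The effective depreciation rate is n + g + δ = 0.031 + 0.011 + 0.039 = 0.081.
Current steady state (s = 0.45): k* = (0.45/0.081)^(1/0.69) ≈ 12.0037, y* = 12.0037^0.31 ≈ 2.1607, c* = (1−0.45)·2.1607 ≈ 1.1884.
Golden rule sets MPK = n+g+δ: 0.31·k^(0.31−1) = 0.081, so k_gold = (0.31/0.081)^(1/0.69) ≈ 6.9944.
y_gold = 6.9944^0.31 ≈ 1.8276, c_gold = y_gold − 0.081·k_gold ≈ 1.2610.
Gain: Δc = 1.2610 − 1.1884 ≈ 0.0727.

Δc ≈ 0.073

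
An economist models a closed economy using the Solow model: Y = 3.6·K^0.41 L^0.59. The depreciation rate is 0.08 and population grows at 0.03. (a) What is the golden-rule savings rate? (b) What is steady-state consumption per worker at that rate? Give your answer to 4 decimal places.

(a) s_gold = 0.4100; (b) c_gold ≈ 12.9064

The effective depreciation rate is n + δ = 0.03 + 0.08 = 0.11.
For Cobb-Douglas, s_gold equals capital's share: s_gold = 0.41.
Golden rule sets MPK = n+δ: 0.41·3.6·k^(0.41−1) = 0.11, so k_gold = (0.41·3.6/0.11)^(1/0.59) ≈ 81.5352.
y_gold = 3.6·81.5352^0.41 ≈ 21.8753; c_gold = (1−0.41)·y_gold ≈ 12.9064.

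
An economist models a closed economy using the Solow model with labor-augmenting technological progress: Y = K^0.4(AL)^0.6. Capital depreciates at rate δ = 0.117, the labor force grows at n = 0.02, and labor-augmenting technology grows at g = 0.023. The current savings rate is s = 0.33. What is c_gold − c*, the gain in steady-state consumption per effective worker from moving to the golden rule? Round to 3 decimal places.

Δc ≈ 0.020

Capital per effective worker breaks even when investment replaces (n + g + δ)·k; here n + g + δ = 0.16.
Current steady state (s = 0.33): k* = (0.33/0.16)^(1/0.6) ≈ 3.3419, y* = 3.3419^0.4 ≈ 1.6203, c* = (1−0.33)·1.6203 ≈ 1.0856.
Golden rule sets MPK = n+g+δ: 0.4·k^(0.4−1) = 0.16, so k_gold = (0.4/0.16)^(1/0.6) ≈ 4.6050.
y_gold = 4.6050^0.4 ≈ 1.8420, c_gold = y_gold − 0.16·k_gold ≈ 1.1052.
Gain: Δc = 1.1052 − 1.0856 ≈ 0.0196.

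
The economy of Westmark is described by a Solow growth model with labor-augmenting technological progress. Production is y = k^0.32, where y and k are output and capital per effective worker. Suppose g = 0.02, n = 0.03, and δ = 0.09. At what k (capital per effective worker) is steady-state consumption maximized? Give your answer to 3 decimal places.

The effective depreciation rate is n + g + δ = 0.03 + 0.02 + 0.09 = 0.14.
Maximizing c = f(k) − (n+g+δ)·k gives f'(k) = n+g+δ, i.e. 0.32·k^(0.32−1) = 0.14, so k_gold = (0.32/0.14)^(1/0.68) ≈ 3.3727.

k_gold ≈ 3.373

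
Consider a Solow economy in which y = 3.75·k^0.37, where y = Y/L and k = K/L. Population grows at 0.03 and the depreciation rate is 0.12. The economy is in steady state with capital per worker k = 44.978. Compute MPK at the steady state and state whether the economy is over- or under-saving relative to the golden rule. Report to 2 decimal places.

over-saving; MPK ≈ 0.13

n + δ = 0.03 + 0.12 = 0.15.
MPK = 0.37·3.75·k^(0.37−1) = 0.37·3.75·44.978^(-0.63) ≈ 0.1261.
MPK < 0.15, so the economy is dynamically inefficient (over-saving).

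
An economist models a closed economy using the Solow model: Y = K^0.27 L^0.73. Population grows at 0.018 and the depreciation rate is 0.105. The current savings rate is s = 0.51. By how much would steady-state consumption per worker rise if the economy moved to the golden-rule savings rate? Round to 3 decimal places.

Capital per worker breaks even when investment replaces (n + δ)·k; here n + δ = 0.123.
Current steady state (s = 0.51): k* = (0.51/0.123)^(1/0.73) ≈ 7.0164, y* = 7.0164^0.27 ≈ 1.6922, c* = (1−0.51)·1.6922 ≈ 0.8292.
Golden rule sets MPK = n+δ: 0.27·k^(0.27−1) = 0.123, so k_gold = (0.27/0.123)^(1/0.73) ≈ 2.9360.
y_gold = 2.9360^0.27 ≈ 1.3375, c_gold = y_gold − 0.123·k_gold ≈ 0.9764.
Gain: Δc = 0.9764 − 0.8292 ≈ 0.1472.

Δc ≈ 0.147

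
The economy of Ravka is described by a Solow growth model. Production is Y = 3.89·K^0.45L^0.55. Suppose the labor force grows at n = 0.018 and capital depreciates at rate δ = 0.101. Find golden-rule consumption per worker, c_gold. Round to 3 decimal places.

c_gold ≈ 19.303

Break-even investment rate: n + δ = 0.018 + 0.101 = 0.119.
At the golden rule the marginal product of capital equals n+δ: 0.45·3.89·k^(0.45−1) = 0.119. Solving, k_gold = (0.45·3.89/0.119)^(1/0.55) ≈ 132.7201.
y_gold = 3.89·132.7201^0.45 ≈ 35.0971.
c_gold = y_gold − (n+δ)·k_gold = 35.0971 − 0.119·132.7201 ≈ 19.3034.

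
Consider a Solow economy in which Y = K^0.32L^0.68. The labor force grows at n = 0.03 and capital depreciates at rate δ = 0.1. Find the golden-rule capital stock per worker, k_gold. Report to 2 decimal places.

The effective depreciation rate is n + δ = 0.03 + 0.1 = 0.13.
Golden rule sets MPK = n+δ: 0.32·k^(0.32−1) = 0.13, so k_gold = (0.32/0.13)^(1/0.68) ≈ 3.7610.

k_gold ≈ 3.76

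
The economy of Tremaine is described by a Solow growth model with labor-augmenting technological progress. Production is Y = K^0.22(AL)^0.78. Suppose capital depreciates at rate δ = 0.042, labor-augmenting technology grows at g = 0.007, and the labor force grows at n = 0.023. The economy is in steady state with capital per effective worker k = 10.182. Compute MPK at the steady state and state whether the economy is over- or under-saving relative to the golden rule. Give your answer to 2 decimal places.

Break-even investment rate: n + g + δ = 0.023 + 0.007 + 0.042 = 0.072.
MPK = 0.22·k^(0.22−1) = 0.22·10.182^(-0.78) ≈ 0.0360.
MPK < 0.072, so the economy is dynamically inefficient (over-saving).

over-saving; MPK ≈ 0.04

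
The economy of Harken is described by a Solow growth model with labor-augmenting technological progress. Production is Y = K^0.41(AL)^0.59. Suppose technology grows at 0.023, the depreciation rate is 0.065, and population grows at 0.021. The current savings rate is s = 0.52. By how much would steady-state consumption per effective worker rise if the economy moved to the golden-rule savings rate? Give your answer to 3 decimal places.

Break-even investment rate: n + g + δ = 0.021 + 0.023 + 0.065 = 0.109.
Current steady state (s = 0.52): k* = (0.52/0.109)^(1/0.59) ≈ 14.1296, y* = 14.1296^0.41 ≈ 2.9618, c* = (1−0.52)·2.9618 ≈ 1.4217.
Golden rule sets MPK = n+g+δ: 0.41·k^(0.41−1) = 0.109, so k_gold = (0.41/0.109)^(1/0.59) ≈ 9.4446.
y_gold = 9.4446^0.41 ≈ 2.5109, c_gold = y_gold − 0.109·k_gold ≈ 1.4814.
Gain: Δc = 1.4814 − 1.4217 ≈ 0.0598.

Δc ≈ 0.060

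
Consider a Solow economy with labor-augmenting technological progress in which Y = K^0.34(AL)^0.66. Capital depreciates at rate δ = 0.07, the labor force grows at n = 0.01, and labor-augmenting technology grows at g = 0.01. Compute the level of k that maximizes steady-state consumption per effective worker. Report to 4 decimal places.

n + g + δ = 0.01 + 0.01 + 0.07 = 0.09.
Maximizing c = f(k) − (n+g+δ)·k gives f'(k) = n+g+δ, i.e. 0.34·k^(0.34−1) = 0.09, so k_gold = (0.34/0.09)^(1/0.66) ≈ 7.4920.

k_gold ≈ 7.4920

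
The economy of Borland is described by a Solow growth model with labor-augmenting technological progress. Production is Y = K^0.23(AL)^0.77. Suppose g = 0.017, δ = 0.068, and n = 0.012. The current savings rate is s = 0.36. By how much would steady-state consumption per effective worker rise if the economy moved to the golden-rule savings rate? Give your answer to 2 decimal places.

Δc ≈ 0.05

Capital per effective worker breaks even when investment replaces (n + g + δ)·k; here n + g + δ = 0.097.
Current steady state (s = 0.36): k* = (0.36/0.097)^(1/0.77) ≈ 5.4910, y* = 5.4910^0.23 ≈ 1.4795, c* = (1−0.36)·1.4795 ≈ 0.9469.
Setting f'(k) = n+g+δ gives 0.23·k^(0.23−1) = 0.097, hence k_gold = (0.23/0.097)^(1/0.77) ≈ 3.0687.
y_gold = 3.0687^0.23 ≈ 1.2942, c_gold = y_gold − 0.097·k_gold ≈ 0.9965.
Gain: Δc = 0.9965 − 0.9469 ≈ 0.0496.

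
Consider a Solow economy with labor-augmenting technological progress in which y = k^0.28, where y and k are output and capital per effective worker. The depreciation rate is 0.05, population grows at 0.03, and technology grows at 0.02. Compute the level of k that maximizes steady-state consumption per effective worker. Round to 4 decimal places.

n + g + δ = 0.03 + 0.02 + 0.05 = 0.1.
Setting f'(k) = n+g+δ gives 0.28·k^(0.28−1) = 0.1, hence k_gold = (0.28/0.1)^(1/0.72) ≈ 4.1788.

k_gold ≈ 4.1788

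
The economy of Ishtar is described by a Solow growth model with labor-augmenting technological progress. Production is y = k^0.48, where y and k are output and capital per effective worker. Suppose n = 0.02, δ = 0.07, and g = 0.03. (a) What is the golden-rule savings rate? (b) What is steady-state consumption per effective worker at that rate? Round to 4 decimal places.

(a) s_gold = 0.4800; (b) c_gold ≈ 1.8696

The effective depreciation rate is n + g + δ = 0.02 + 0.03 + 0.07 = 0.12.
For Cobb-Douglas, s_gold equals capital's share: s_gold = 0.48.
At the golden rule the marginal product of capital equals n+g+δ: 0.48·k^(0.48−1) = 0.12. Solving, k_gold = (0.48/0.12)^(1/0.52) ≈ 14.3816.
y_gold = 14.3816^0.48 ≈ 3.5954; c_gold = (1−0.48)·y_gold ≈ 1.8696.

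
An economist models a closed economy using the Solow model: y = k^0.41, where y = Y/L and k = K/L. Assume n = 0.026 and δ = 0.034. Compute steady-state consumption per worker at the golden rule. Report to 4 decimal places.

Capital per worker breaks even when investment replaces (n + δ)·k; here n + δ = 0.06.
At the golden rule the marginal product of capital equals n+δ: 0.41·k^(0.41−1) = 0.06. Solving, k_gold = (0.41/0.06)^(1/0.59) ≈ 25.9795.
y_gold = 25.9795^0.41 ≈ 3.8019.
c_gold = y_gold − (n+δ)·k_gold = 3.8019 − 0.06·25.9795 ≈ 2.2431.

c_gold ≈ 2.2431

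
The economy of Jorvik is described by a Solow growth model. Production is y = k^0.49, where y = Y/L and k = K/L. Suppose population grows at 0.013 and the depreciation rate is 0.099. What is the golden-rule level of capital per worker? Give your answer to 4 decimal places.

k_gold ≈ 18.0642

Break-even investment rate: n + δ = 0.013 + 0.099 = 0.112.
Golden rule sets MPK = n+δ: 0.49·k^(0.49−1) = 0.112, so k_gold = (0.49/0.112)^(1/0.51) ≈ 18.0642.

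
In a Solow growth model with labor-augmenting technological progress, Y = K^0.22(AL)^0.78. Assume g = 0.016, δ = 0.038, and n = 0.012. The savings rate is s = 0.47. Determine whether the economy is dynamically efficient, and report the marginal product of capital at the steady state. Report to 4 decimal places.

n + g + δ = 0.012 + 0.016 + 0.038 = 0.066.
Steady-state k*: s·k^0.22 = 0.066·k gives k* = (0.47/0.066)^(1/0.78) ≈ 12.3885.
MPK = 0.22·12.3885^(-0.78) ≈ 0.0309.
MPK < n+g+δ = 0.066, so the economy is dynamically inefficient (over-saving).

dynamically inefficient; MPK ≈ 0.0309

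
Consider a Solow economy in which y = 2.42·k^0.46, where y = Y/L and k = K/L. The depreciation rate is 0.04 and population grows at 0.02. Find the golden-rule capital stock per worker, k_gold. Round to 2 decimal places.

k_gold ≈ 223.32

Capital per worker breaks even when investment replaces (n + δ)·k; here n + δ = 0.06.
At the golden rule the marginal product of capital equals n+δ: 0.46·2.42·k^(0.46−1) = 0.06. Solving, k_gold = (0.46·2.42/0.06)^(1/0.54) ≈ 223.3210.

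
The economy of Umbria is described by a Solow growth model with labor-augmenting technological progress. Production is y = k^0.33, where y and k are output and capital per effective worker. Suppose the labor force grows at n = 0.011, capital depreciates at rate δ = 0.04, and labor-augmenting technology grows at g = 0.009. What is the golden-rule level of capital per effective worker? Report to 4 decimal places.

n + g + δ = 0.011 + 0.009 + 0.04 = 0.06.
Maximizing c = f(k) − (n+g+δ)·k gives f'(k) = n+g+δ, i.e. 0.33·k^(0.33−1) = 0.06, so k_gold = (0.33/0.06)^(1/0.67) ≈ 12.7356.

k_gold ≈ 12.7356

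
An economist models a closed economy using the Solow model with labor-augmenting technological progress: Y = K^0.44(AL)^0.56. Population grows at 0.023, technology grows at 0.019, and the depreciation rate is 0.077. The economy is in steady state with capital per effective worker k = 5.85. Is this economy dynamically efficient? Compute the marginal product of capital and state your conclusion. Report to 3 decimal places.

dynamically efficient; MPK ≈ 0.164

Capital per effective worker breaks even when investment replaces (n + g + δ)·k; here n + g + δ = 0.119.
MPK = 0.44·k^(0.44−1) = 0.44·5.85^(-0.56) ≈ 0.1636.
MPK > 0.119, so the economy is dynamically efficient (under-saving).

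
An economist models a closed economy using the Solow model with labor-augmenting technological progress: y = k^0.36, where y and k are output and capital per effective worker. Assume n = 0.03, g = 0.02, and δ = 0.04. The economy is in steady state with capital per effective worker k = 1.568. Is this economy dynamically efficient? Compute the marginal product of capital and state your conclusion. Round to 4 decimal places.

dynamically efficient; MPK ≈ 0.2699

Capital per effective worker breaks even when investment replaces (n + g + δ)·k; here n + g + δ = 0.09.
MPK = 0.36·k^(0.36−1) = 0.36·1.568^(-0.64) ≈ 0.2699.
MPK > 0.09, so the economy is dynamically efficient (under-saving).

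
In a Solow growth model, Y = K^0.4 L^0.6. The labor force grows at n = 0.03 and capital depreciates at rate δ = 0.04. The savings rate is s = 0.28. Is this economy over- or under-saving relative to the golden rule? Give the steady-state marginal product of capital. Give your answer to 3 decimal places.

under-saving; MPK ≈ 0.100

Break-even investment rate: n + δ = 0.03 + 0.04 = 0.07.
Steady-state k*: s·k^0.4 = 0.07·k gives k* = (0.28/0.07)^(1/0.6) ≈ 10.0794.
MPK = 0.4·10.0794^(-0.6) ≈ 0.1000.
MPK > n+δ = 0.07, so the economy is dynamically efficient (under-saving).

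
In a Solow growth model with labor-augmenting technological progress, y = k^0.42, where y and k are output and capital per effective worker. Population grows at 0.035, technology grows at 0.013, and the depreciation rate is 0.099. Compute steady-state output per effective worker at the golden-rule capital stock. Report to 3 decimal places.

y_gold ≈ 2.139

Capital per effective worker breaks even when investment replaces (n + g + δ)·k; here n + g + δ = 0.147.
Maximizing c = f(k) − (n+g+δ)·k gives f'(k) = n+g+δ, i.e. 0.42·k^(0.42−1) = 0.147, so k_gold = (0.42/0.147)^(1/0.58) ≈ 6.1107.
Output: y_gold = k_gold^0.42 = 6.1107^0.42 ≈ 2.1387.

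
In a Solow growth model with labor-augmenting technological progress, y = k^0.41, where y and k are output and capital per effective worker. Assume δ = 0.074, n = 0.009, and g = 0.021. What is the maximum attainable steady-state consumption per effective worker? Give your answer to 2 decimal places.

c_gold ≈ 1.53

Capital per effective worker breaks even when investment replaces (n + g + δ)·k; here n + g + δ = 0.104.
Maximizing c = f(k) − (n+g+δ)·k gives f'(k) = n+g+δ, i.e. 0.41·k^(0.41−1) = 0.104, so k_gold = (0.41/0.104)^(1/0.59) ≈ 10.2270.
y_gold = 10.2270^0.41 ≈ 2.5942.
c_gold = y_gold − (n+g+δ)·k_gold = 2.5942 − 0.104·10.2270 ≈ 1.5306.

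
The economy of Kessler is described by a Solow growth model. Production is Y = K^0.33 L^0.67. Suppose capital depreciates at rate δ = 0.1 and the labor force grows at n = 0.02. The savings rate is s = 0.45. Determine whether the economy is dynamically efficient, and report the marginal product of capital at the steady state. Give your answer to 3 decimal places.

The effective depreciation rate is n + δ = 0.02 + 0.1 = 0.12.
Steady-state k*: s·k^0.33 = 0.12·k gives k* = (0.45/0.12)^(1/0.67) ≈ 7.1906.
MPK = 0.33·7.1906^(-0.67) ≈ 0.0880.
MPK < n+δ = 0.12, so the economy is dynamically inefficient (over-saving).

dynamically inefficient; MPK ≈ 0.088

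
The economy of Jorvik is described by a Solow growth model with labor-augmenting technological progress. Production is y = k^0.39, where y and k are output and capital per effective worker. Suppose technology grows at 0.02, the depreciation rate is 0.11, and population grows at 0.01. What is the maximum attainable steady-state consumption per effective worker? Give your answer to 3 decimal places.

c_gold ≈ 1.174

n + g + δ = 0.01 + 0.02 + 0.11 = 0.14.
Setting f'(k) = n+g+δ gives 0.39·k^(0.39−1) = 0.14, hence k_gold = (0.39/0.14)^(1/0.61) ≈ 5.3630.
y_gold = 5.3630^0.39 ≈ 1.9252.
c_gold = y_gold − (n+g+δ)·k_gold = 1.9252 − 0.14·5.3630 ≈ 1.1743.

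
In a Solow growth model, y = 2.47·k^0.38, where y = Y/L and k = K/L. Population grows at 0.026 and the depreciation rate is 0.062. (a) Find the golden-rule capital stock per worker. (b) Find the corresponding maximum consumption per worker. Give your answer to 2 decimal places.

(a) k_gold ≈ 45.51; (b) c_gold ≈ 6.53

Break-even investment rate: n + δ = 0.026 + 0.062 = 0.088.
At the golden rule the marginal product of capital equals n+δ: 0.38·2.47·k^(0.38−1) = 0.088. Solving, k_gold = (0.38·2.47/0.088)^(1/0.62) ≈ 45.5052.
y_gold = 2.47·45.5052^0.38 ≈ 10.5380; c_gold = y_gold − 0.088·k_gold ≈ 6.5336.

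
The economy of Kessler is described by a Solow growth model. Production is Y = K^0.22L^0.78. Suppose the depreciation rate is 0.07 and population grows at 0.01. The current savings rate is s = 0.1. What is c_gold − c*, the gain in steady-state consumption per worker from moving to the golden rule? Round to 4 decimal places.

Δc ≈ 0.0791

Capital per worker breaks even when investment replaces (n + δ)·k; here n + δ = 0.08.
Current steady state (s = 0.1): k* = (0.1/0.08)^(1/0.78) ≈ 1.3312, y* = 1.3312^0.22 ≈ 1.0650, c* = (1−0.1)·1.0650 ≈ 0.9585.
Maximizing c = f(k) − (n+δ)·k gives f'(k) = n+δ, i.e. 0.22·k^(0.22−1) = 0.08, so k_gold = (0.22/0.08)^(1/0.78) ≈ 3.6580.
y_gold = 3.6580^0.22 ≈ 1.3302, c_gold = y_gold − 0.08·k_gold ≈ 1.0375.
Gain: Δc = 1.0375 − 0.9585 ≈ 0.0791.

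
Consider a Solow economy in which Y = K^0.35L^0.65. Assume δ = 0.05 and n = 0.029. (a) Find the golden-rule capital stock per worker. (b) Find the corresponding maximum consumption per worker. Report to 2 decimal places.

Break-even investment rate: n + δ = 0.029 + 0.05 = 0.079.
Maximizing c = f(k) − (n+δ)·k gives f'(k) = n+δ, i.e. 0.35·k^(0.35−1) = 0.079, so k_gold = (0.35/0.079)^(1/0.65) ≈ 9.8747.
y_gold = 9.8747^0.35 ≈ 2.2289; c_gold = y_gold − 0.079·k_gold ≈ 1.4488.

(a) k_gold ≈ 9.87; (b) c_gold ≈ 1.45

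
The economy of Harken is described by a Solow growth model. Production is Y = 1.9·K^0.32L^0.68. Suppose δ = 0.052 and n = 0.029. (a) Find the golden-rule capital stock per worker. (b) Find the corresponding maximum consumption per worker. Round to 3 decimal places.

Capital per worker breaks even when investment replaces (n + δ)·k; here n + δ = 0.081.
At the golden rule the marginal product of capital equals n+δ: 0.32·1.9·k^(0.32−1) = 0.081. Solving, k_gold = (0.32·1.9/0.081)^(1/0.68) ≈ 19.3812.
y_gold = 1.9·19.3812^0.32 ≈ 4.9059; c_gold = y_gold − 0.081·k_gold ≈ 3.3360.

(a) k_gold ≈ 19.381; (b) c_gold ≈ 3.336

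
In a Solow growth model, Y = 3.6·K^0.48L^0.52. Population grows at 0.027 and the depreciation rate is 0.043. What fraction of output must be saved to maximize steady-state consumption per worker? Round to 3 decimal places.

Capital per worker breaks even when investment replaces (n + δ)·k; here n + δ = 0.07.
At the golden rule MPK = n+δ, and in any Cobb-Douglas steady state s = (n+δ)·k/y = MPK·k/y = capital's share 0.48.

s_gold = 0.480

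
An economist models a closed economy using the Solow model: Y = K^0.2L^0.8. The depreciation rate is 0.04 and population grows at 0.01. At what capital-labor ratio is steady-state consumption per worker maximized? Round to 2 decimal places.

n + δ = 0.01 + 0.04 = 0.05.
Maximizing c = f(k) − (n+δ)·k gives f'(k) = n+δ, i.e. 0.2·k^(0.2−1) = 0.05, so k_gold = (0.2/0.05)^(1/0.8) ≈ 5.6569.

k_gold ≈ 5.66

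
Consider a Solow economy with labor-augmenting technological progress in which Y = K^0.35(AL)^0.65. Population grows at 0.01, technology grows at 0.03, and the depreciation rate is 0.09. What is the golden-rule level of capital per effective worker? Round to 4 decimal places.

k_gold ≈ 4.5891

Break-even investment rate: n + g + δ = 0.01 + 0.03 + 0.09 = 0.13.
At the golden rule the marginal product of capital equals n+g+δ: 0.35·k^(0.35−1) = 0.13. Solving, k_gold = (0.35/0.13)^(1/0.65) ≈ 4.5891.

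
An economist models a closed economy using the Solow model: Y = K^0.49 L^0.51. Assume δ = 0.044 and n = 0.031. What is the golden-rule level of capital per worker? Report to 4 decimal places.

k_gold ≈ 39.6555

Break-even investment rate: n + δ = 0.031 + 0.044 = 0.075.
At the golden rule the marginal product of capital equals n+δ: 0.49·k^(0.49−1) = 0.075. Solving, k_gold = (0.49/0.075)^(1/0.51) ≈ 39.6555.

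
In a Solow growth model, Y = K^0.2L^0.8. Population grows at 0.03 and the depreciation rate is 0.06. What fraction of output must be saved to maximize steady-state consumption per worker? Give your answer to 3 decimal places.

The effective depreciation rate is n + δ = 0.03 + 0.06 = 0.09.
At the golden rule MPK = n+δ, and in any Cobb-Douglas steady state s = (n+δ)·k/y = MPK·k/y = capital's share 0.2.

s_gold = 0.200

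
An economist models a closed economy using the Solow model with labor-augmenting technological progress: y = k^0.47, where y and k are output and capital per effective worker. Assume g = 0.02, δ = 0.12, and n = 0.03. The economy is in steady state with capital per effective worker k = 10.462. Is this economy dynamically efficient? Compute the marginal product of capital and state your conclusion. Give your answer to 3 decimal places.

The effective depreciation rate is n + g + δ = 0.03 + 0.02 + 0.12 = 0.17.
MPK = 0.47·k^(0.47−1) = 0.47·10.462^(-0.53) ≈ 0.1354.
MPK < 0.17, so the economy is dynamically inefficient (over-saving).

dynamically inefficient; MPK ≈ 0.135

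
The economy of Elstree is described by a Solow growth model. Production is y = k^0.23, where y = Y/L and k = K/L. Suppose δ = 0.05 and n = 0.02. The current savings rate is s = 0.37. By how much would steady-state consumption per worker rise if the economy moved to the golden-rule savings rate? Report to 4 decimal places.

Δc ≈ 0.0626

Capital per worker breaks even when investment replaces (n + δ)·k; here n + δ = 0.07.
Current steady state (s = 0.37): k* = (0.37/0.07)^(1/0.77) ≈ 8.6915, y* = 8.6915^0.23 ≈ 1.6443, c* = (1−0.37)·1.6443 ≈ 1.0359.
Maximizing c = f(k) − (n+δ)·k gives f'(k) = n+δ, i.e. 0.23·k^(0.23−1) = 0.07, so k_gold = (0.23/0.07)^(1/0.77) ≈ 4.6876.
y_gold = 4.6876^0.23 ≈ 1.4267, c_gold = y_gold − 0.07·k_gold ≈ 1.0985.
Gain: Δc = 1.0985 − 1.0359 ≈ 0.0626.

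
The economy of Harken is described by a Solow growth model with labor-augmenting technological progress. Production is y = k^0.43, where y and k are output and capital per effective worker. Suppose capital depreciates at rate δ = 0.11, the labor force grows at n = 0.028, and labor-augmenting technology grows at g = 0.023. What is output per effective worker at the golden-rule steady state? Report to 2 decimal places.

The effective depreciation rate is n + g + δ = 0.028 + 0.023 + 0.11 = 0.161.
Setting f'(k) = n+g+δ gives 0.43·k^(0.43−1) = 0.161, hence k_gold = (0.43/0.161)^(1/0.57) ≈ 5.6040.
Output: y_gold = k_gold^0.43 = 5.6040^0.43 ≈ 2.0982.

y_gold ≈ 2.10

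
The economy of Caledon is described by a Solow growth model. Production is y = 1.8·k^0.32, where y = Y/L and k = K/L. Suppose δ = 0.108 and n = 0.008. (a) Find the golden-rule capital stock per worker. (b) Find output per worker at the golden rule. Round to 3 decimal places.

(a) k_gold ≈ 10.555; (b) y_gold ≈ 3.826

The effective depreciation rate is n + δ = 0.008 + 0.108 = 0.116.
Maximizing c = f(k) − (n+δ)·k gives f'(k) = n+δ, i.e. 0.32·1.8·k^(0.32−1) = 0.116, so k_gold = (0.32·1.8/0.116)^(1/0.68) ≈ 10.5555.
y_gold = 1.8·10.5555^0.32 ≈ 3.8264.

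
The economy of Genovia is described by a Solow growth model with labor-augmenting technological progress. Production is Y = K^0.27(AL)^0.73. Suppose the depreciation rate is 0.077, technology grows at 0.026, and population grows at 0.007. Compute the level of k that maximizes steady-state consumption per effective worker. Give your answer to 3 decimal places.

Break-even investment rate: n + g + δ = 0.007 + 0.026 + 0.077 = 0.11.
Golden rule sets MPK = n+g+δ: 0.27·k^(0.27−1) = 0.11, so k_gold = (0.27/0.11)^(1/0.73) ≈ 3.4214.

k_gold ≈ 3.421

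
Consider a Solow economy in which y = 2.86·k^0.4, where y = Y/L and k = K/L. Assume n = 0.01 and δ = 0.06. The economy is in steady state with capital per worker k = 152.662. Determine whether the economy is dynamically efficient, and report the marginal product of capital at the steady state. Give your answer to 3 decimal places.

dynamically inefficient; MPK ≈ 0.056

The effective depreciation rate is n + δ = 0.01 + 0.06 = 0.07.
MPK = 0.4·2.86·k^(0.4−1) = 0.4·2.86·152.662^(-0.6) ≈ 0.0560.
MPK < 0.07, so the economy is dynamically inefficient (over-saving).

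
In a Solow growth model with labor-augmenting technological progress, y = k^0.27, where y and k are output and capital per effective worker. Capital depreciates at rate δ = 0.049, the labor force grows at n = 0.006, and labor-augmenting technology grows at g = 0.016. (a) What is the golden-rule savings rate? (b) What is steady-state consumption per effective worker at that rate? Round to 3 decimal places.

(a) s_gold = 0.270; (b) c_gold ≈ 1.196

The effective depreciation rate is n + g + δ = 0.006 + 0.016 + 0.049 = 0.071.
For Cobb-Douglas, s_gold equals capital's share: s_gold = 0.27.
At the golden rule the marginal product of capital equals n+g+δ: 0.27·k^(0.27−1) = 0.071. Solving, k_gold = (0.27/0.071)^(1/0.73) ≈ 6.2325.
y_gold = 6.2325^0.27 ≈ 1.6389; c_gold = (1−0.27)·y_gold ≈ 1.1964.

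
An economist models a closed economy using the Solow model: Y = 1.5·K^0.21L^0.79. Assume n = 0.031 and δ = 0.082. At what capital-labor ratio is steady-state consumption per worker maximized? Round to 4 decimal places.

k_gold ≈ 3.6609

The effective depreciation rate is n + δ = 0.031 + 0.082 = 0.113.
Maximizing c = f(k) − (n+δ)·k gives f'(k) = n+δ, i.e. 0.21·1.5·k^(0.21−1) = 0.113, so k_gold = (0.21·1.5/0.113)^(1/0.79) ≈ 3.6609.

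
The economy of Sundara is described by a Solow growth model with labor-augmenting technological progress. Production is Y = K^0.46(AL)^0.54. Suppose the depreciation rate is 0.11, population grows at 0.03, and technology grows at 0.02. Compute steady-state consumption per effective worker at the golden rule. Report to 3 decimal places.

c_gold ≈ 1.328

Break-even investment rate: n + g + δ = 0.03 + 0.02 + 0.11 = 0.16.
At the golden rule the marginal product of capital equals n+g+δ: 0.46·k^(0.46−1) = 0.16. Solving, k_gold = (0.46/0.16)^(1/0.54) ≈ 7.0685.
y_gold = 7.0685^0.46 ≈ 2.4586.
c_gold = y_gold − (n+g+δ)·k_gold = 2.4586 − 0.16·7.0685 ≈ 1.3277.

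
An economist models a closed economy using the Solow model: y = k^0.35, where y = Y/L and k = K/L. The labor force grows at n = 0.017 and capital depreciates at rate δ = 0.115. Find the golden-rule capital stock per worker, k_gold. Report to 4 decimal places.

Capital per worker breaks even when investment replaces (n + δ)·k; here n + δ = 0.132.
Golden rule sets MPK = n+δ: 0.35·k^(0.35−1) = 0.132, so k_gold = (0.35/0.132)^(1/0.65) ≈ 4.4826.

k_gold ≈ 4.4826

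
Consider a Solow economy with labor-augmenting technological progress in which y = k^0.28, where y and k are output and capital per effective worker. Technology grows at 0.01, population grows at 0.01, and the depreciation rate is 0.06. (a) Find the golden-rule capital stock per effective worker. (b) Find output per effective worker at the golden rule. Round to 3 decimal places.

(a) k_gold ≈ 5.697; (b) y_gold ≈ 1.628

The effective depreciation rate is n + g + δ = 0.01 + 0.01 + 0.06 = 0.08.
Golden rule sets MPK = n+g+δ: 0.28·k^(0.28−1) = 0.08, so k_gold = (0.28/0.08)^(1/0.72) ≈ 5.6971.
y_gold = 5.6971^0.28 ≈ 1.6277.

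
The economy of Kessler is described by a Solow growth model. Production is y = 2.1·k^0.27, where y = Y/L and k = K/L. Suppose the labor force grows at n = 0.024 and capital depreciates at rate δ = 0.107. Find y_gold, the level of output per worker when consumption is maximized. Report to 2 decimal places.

y_gold ≈ 3.61

Capital per worker breaks even when investment replaces (n + δ)·k; here n + δ = 0.131.
Maximizing c = f(k) − (n+δ)·k gives f'(k) = n+δ, i.e. 0.27·2.1·k^(0.27−1) = 0.131, so k_gold = (0.27·2.1/0.131)^(1/0.73) ≈ 7.4415.
Output: y_gold = 2.1·k_gold^0.27 = 2.1·7.4415^0.27 ≈ 3.6105.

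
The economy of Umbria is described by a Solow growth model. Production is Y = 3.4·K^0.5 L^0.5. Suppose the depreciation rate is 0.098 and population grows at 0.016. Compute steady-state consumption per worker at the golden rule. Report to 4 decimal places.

c_gold ≈ 25.3509

n + δ = 0.016 + 0.098 = 0.114.
Maximizing c = f(k) − (n+δ)·k gives f'(k) = n+δ, i.e. 0.5·3.4·k^(0.5−1) = 0.114, so k_gold = (0.5·3.4/0.114)^(1/0.5) ≈ 222.3761.
y_gold = 3.4·222.3761^0.5 ≈ 50.7018.
c_gold = y_gold − (n+δ)·k_gold = 50.7018 − 0.114·222.3761 ≈ 25.3509.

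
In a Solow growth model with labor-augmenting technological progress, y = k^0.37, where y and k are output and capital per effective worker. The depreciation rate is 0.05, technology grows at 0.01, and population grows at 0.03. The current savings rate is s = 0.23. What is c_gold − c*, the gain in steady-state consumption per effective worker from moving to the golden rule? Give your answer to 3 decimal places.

n + g + δ = 0.03 + 0.01 + 0.05 = 0.09.
Current steady state (s = 0.23): k* = (0.23/0.09)^(1/0.63) ≈ 4.4341, y* = 4.4341^0.37 ≈ 1.7351, c* = (1−0.23)·1.7351 ≈ 1.3360.
Golden rule sets MPK = n+g+δ: 0.37·k^(0.37−1) = 0.09, so k_gold = (0.37/0.09)^(1/0.63) ≈ 9.4306.
y_gold = 9.4306^0.37 ≈ 2.2939, c_gold = y_gold − 0.09·k_gold ≈ 1.4452.
Gain: Δc = 1.4452 − 1.3360 ≈ 0.1092.

Δc ≈ 0.109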